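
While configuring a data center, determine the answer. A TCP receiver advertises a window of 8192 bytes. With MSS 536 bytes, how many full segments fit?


Given: RWND = 8192 bytes, MSS = 536 bytes
Full segments = floor(RWND / MSS)
Full segments = floor(8192 / 536)
Full segments = floor(15.2836) = 15

15


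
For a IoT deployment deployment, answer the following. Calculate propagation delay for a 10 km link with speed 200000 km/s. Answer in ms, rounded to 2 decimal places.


Given: distance = 10 km, speed = 200000 km/s
Delay = distance / speed = 10 / 200000 seconds
Delay in ms = 10 * 1000 / 200000
Delay = 0.0500 ms
Rounded to 2 dp = 0.05 ms

0.05


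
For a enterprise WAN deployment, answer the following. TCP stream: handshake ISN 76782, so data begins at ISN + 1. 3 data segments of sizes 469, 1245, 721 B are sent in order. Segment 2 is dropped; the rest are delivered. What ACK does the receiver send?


SYN uses sequence number 76782; first data byte = ISN + 1 = 76783.
Segment 1: SEQ = 76783, len = 469 B, covers [76783, 77251]
Segment 2: SEQ = 77252, len = 1245 B, covers [77252, 78496] [LOST]
Segment 3: SEQ = 78497, len = 721 B, covers [78497, 79217]
In-order data received: bytes [76783, 77251] (segments 1..1).
Segment 2 missing -> gap begins at byte 77252; later segments buffered out of order.
Cumulative ACK = next expected in-order byte = 76783 + 469 = 77252

77252


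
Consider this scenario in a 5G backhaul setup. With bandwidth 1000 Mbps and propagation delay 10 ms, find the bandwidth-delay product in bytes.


Given: bandwidth = 1000 Mbps, delay = 10 ms
BDP in bits = 1000 * 10^6 * 10 / 1000
BDP in bits = 10000000
BDP in bytes = 10000000 / 8 = 1250000

1250000


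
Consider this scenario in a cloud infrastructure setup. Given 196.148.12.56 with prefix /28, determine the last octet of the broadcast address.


Given: IP = 196.148.12.56, prefix = /28
Host bits = 32 - 28 = 4
Network last octet = 56 AND mask = 48
Host part size = 2^4 - 1 = 15
Broadcast last octet = 48 OR 15 = 63

63


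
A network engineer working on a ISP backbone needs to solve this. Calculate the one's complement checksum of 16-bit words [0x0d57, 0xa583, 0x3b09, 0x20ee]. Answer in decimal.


Given words: [0x0d57, 0xa583, 0x3b09, 0x20ee]
Step 1: Sum all words
Raw sum = 3415 + 42371 + 15113 + 8430 = 69329
Step 2: Fold carry: (3793 + 1) = 3794
One's complement = ~3794 & 0xFFFF = 61741

61741


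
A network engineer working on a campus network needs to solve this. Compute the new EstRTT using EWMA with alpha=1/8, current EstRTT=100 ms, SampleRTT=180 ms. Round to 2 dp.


Given: EstRTT = 100 ms, SampleRTT = 180 ms, alpha = 1/8
New EstRTT = (1 - alpha) * EstRTT + alpha * SampleRTT
(7/8) * 100 = 87.5
(1/8) * 180 = 22.5
New EstRTT = 87.5 + 22.5 = 110 ms -> 110.00 ms (2 dp)

110.00


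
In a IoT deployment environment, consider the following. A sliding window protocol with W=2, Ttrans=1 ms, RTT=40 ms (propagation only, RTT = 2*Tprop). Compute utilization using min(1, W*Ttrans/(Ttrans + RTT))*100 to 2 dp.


Given: W = 2, Ttrans = 1 ms, RTT = 40 ms (= 2 * Tprop, Tprop = 20 ms)
Cycle time = Ttrans + RTT = 1 + 40 = 41 ms (first packet sent until its ACK returns)
W * Ttrans = 2 * 1 = 2 ms of sending per cycle
W * Ttrans / (Ttrans + RTT) = 2 / 41 = 0.048780
U = min(1, 0.048780) = 0.048780
U% = 4.88%

4.88


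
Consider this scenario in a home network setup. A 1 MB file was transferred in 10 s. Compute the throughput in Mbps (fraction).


Given: file = 1 MB, time = 10 s
File in Mb = 1 * 8 = 8 Mb
Throughput = 8 / 10 Mbps
Throughput = 4/5 Mbps

4/5


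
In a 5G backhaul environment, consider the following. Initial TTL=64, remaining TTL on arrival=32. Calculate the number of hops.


Given: initial TTL = 64, received TTL = 32
Hops = initial TTL - received TTL
Hops = 64 - 32 = 32

32


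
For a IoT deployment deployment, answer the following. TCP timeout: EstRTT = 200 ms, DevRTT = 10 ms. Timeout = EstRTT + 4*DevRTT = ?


Given: EstRTT = 200 ms, DevRTT = 10 ms
Timeout = EstRTT + 4 * DevRTT
4 * DevRTT = 4 * 10 = 40
Timeout = 200 + 40 = 240 ms

240


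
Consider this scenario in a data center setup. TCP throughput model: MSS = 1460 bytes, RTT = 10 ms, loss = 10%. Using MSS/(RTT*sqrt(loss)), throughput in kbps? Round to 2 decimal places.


Given: MSS = 1460 bytes, RTT = 10 ms, loss = 10%
RTT in seconds = 10 / 1000 = 0.01
Loss rate = 10% = 0.1
sqrt(loss) = sqrt(0.1) = 0.316227766017
Throughput (bytes/s) = 1460 / (0.01 * 0.316227766017) = 461692.5384
Throughput (kbps) = 461692.5384 * 8 / 1000 = 3693.540307 -> 3693.54 kbps (2 dp)

3693.54


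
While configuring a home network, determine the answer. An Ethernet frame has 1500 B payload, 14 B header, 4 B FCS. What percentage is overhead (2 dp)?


Given: payload = 1500 B, header = 14 B, trailer = 4 B
Overhead bytes = header + trailer = 14 + 4 = 18
Total frame = payload + overhead = 1500 + 18 = 1518
Overhead % = 18 / 1518 * 100 = 1.1858% -> 1.19% (2 dp)

1.19


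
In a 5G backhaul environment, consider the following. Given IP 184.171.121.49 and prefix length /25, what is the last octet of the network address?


Given: IP = 184.171.121.49, prefix = /25
Subnet mask = 255.255.255.128
Last octet of IP: 49
Last octet of mask: 128
Network last octet = 49 AND 128 = 0

0


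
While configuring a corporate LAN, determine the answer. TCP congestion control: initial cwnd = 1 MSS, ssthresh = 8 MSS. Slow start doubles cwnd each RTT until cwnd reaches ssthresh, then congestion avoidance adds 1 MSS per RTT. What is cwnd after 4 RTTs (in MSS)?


RTT 0: cwnd = 1 MSS (initial)
RTT 1: cwnd = 2 MSS (slow start, doubled)
RTT 2: cwnd = 4 MSS (slow start, doubled)
RTT 3: cwnd = 8 MSS (slow start, doubled)
RTT 4: cwnd = 9 MSS (congestion avoidance, +1)

9


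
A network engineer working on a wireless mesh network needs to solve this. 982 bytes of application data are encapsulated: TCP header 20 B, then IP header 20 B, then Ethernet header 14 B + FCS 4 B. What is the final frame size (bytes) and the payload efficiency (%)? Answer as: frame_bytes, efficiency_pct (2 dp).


TCP segment = 982 + 20 = 1002 B
IP packet = 1002 + 20 = 1022 B
Ethernet frame = 1022 + 14 + 4 = 1040 B
Efficiency = app / frame = 982 / 1040 = 0.944231 = 94.4231% -> 94.42% (2 dp)

1040, 94.42


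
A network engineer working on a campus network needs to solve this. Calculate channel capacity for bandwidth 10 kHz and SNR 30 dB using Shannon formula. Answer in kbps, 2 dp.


Given: B = 10 kHz, SNR = 30 dB
SNR linear = 10^(30/10) = 1000
1 + SNR = 1001
log2(1001) = 9.9672262588
C = 10 * 1000 * 9.9672262588 = 99672.2626 bps
C = 99.672263 kbps -> 99.67 kbps (2 dp)

99.67


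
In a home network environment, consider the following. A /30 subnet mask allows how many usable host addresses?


Given: subnet mask /30
Host bits = 32 - 30 = 2
Total addresses = 2^2 = 4
Usable hosts = 4 - 2 (network + broadcast) = 2

2


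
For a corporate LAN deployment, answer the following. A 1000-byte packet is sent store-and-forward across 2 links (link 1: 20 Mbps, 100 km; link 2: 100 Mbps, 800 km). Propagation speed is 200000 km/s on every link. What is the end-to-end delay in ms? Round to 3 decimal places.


Packet = 1000 bytes = 8000 bits. Store-and-forward: sum (t_trans + t_prop) per link.
Link 1: t_trans = 8000/(20*10^6) s = 0.4000 ms; t_prop = 100/200000 s = 0.5000 ms; subtotal = 0.9000 ms
Link 2: t_trans = 8000/(100*10^6) s = 0.0800 ms; t_prop = 800/200000 s = 4.0000 ms; subtotal = 4.0800 ms
End-to-end = 0.9000 + 4.0800 = 4.9800 ms -> 4.980 ms (3 dp)

4.980


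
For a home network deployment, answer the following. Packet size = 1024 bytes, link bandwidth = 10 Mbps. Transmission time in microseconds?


Given: packet = 1024 bytes, bandwidth = 10 Mbps
Packet in bits = 1024 * 8 = 8192 bits
Bandwidth = 10 * 10^6 = 10000000 bps
Time = 8192 / 10000000 seconds
Time in us = 8192 * 10^6 / 10000000 = 819.2

819.2


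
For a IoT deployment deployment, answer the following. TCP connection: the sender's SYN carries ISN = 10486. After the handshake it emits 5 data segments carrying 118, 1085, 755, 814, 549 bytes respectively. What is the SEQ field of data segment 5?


The SYN occupies sequence number ISN = 10486, so the first data byte is ISN + 1 = 10487.
SEQ of data segment i = (ISN + 1) + sum of payload sizes of segments 1..i-1.
Segment 1: SEQ = 10487, payload = 118 bytes
Segment 2: SEQ = 10605, payload = 1085 bytes
Segment 3: SEQ = 11690, payload = 755 bytes
Segment 4: SEQ = 12445, payload = 814 bytes
Segment 5: SEQ = 13259, payload = 549 bytes
SEQ of segment 5 = 10487 + 118 + 1085 + 755 + 814 = 13259

13259


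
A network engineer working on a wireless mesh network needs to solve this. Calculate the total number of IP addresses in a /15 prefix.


Given: CIDR prefix /15
Host bits = 32 - 15 = 17
Total addresses = 2^17 = 131072

131072


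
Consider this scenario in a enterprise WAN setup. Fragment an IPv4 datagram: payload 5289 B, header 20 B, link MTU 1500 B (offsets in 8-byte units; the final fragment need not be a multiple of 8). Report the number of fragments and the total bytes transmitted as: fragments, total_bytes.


Max data per non-final fragment = floor((MTU - header)/8)*8 = floor((1500 - 20)/8)*8 = floor(1480/8)*8 = 1480 B
Final fragment needs no 8-byte alignment: it can carry up to MTU - header = 1480 B
Non-final fragments needed = ceil((payload - 1480) / 1480) = ceil(3809/1480) = ceil(2.5736) = 3
Number of fragments = 3 + 1 = 4
Fragment sizes (data): 3 * 1480 B + 849 B (last, 849 <= 1480 OK)
Total bytes sent = payload + n_frags * header = 5289 + 4*20 = 5289 + 80 = 5369 B

4, 5369


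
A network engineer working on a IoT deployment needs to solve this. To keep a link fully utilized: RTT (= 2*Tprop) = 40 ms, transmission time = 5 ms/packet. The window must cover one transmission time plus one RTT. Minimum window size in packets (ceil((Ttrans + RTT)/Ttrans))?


Given: Ttrans = 5 ms, RTT = 40 ms (= 2 * Tprop, Tprop = 20 ms)
Time until first ACK returns = Ttrans + RTT = 5 + 40 = 45 ms
Need W * Ttrans >= Ttrans + RTT  ->  W >= (Ttrans + RTT) / Ttrans
(Ttrans + RTT) / Ttrans = 45 / 5 = 9
W_min = ceil(9) = 9

9


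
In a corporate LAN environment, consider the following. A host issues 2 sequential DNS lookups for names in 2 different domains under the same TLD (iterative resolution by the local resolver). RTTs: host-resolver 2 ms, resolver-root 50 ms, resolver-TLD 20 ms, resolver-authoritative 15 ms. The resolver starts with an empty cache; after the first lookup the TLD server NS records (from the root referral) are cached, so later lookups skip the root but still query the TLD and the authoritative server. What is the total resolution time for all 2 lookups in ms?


Lookup 1 (cold cache): local + root + TLD + auth = 2 + 50 + 20 + 15 = 87 ms
Lookups 2..2 (TLD NS cached -> skip root; new domain -> still ask TLD and auth): local + TLD + auth = 2 + 20 + 15 = 37 ms each
Remaining 1 lookups: 1 * 37 = 37 ms
Total = 87 + 37 = 124 ms

124


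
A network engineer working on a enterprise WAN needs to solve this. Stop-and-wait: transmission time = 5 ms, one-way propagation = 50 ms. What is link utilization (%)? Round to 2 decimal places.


Given: Ttrans = 5 ms, Tprop = 50 ms
RTT = 2 * Tprop = 2 * 50 = 100 ms
U = Ttrans / (Ttrans + RTT)
U = 5 / (5 + 100)
U = 5 / 105 = 0.047619
U% = 4.76%

4.76


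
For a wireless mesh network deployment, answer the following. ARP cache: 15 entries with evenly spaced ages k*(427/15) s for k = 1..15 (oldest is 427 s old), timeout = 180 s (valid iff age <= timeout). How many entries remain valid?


Ages are k * 427/15 s for k = 1..15 (spacing = 28.4667 s).
Entry k is valid iff k * 427/15 <= 180 iff k <= 15 * 180 / 427 = 6.3232
n_valid = floor(6.3232) = 6
(n_stale = 15 - 6 = 9)

6


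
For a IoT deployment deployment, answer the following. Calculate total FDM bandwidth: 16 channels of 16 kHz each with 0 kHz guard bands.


Given: 16 channels, 16 kHz each, guard = 0 kHz
Channel bandwidth = 16 * 16 = 256 kHz
Guard bands = 15 gaps * 0 kHz = 0 kHz
Total = 256 + 0 = 256 kHz

256


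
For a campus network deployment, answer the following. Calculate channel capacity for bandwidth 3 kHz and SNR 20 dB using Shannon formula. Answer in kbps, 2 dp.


Given: B = 3 kHz, SNR = 20 dB
SNR linear = 10^(20/10) = 100
1 + SNR = 101
log2(101) = 6.6582114828
C = 3 * 1000 * 6.6582114828 = 19974.6344 bps
C = 19.974634 kbps -> 19.97 kbps (2 dp)

19.97


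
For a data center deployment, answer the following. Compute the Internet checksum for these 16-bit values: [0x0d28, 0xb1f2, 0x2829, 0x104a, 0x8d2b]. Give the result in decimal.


Given words: [0x0d28, 0xb1f2, 0x2829, 0x104a, 0x8d2b]
Step 1: Sum all words
Raw sum = 3368 + 45554 + 10281 + 4170 + 36139 = 99512
Step 2: Fold carry: (33976 + 1) = 33977
One's complement = ~33977 & 0xFFFF = 31558

31558


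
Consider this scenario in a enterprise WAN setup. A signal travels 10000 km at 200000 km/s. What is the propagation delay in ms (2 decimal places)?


Given: distance = 10000 km, speed = 200000 km/s
Delay = distance / speed = 10000 / 200000 seconds
Delay in ms = 10000 * 1000 / 200000
Delay = 50.0000 ms
Rounded to 2 dp = 50.00 ms

50.00


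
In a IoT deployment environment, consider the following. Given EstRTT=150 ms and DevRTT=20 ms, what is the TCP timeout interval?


Given: EstRTT = 150 ms, DevRTT = 20 ms
Timeout = EstRTT + 4 * DevRTT
4 * DevRTT = 4 * 20 = 80
Timeout = 150 + 80 = 230 ms

230


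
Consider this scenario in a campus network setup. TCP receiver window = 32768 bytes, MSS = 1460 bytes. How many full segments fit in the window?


Given: RWND = 32768 bytes, MSS = 1460 bytes
Full segments = floor(RWND / MSS)
Full segments = floor(32768 / 1460)
Full segments = floor(22.4438) = 22

22


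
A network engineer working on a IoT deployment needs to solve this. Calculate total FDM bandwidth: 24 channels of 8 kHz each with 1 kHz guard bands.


Given: 24 channels, 8 kHz each, guard = 1 kHz
Channel bandwidth = 24 * 8 = 192 kHz
Guard bands = 23 gaps * 1 kHz = 23 kHz
Total = 192 + 23 = 215 kHz

215


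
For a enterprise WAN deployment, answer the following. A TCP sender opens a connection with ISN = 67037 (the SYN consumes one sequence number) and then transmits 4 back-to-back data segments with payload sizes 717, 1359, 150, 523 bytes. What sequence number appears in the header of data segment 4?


The SYN occupies sequence number ISN = 67037, so the first data byte is ISN + 1 = 67038.
SEQ of data segment i = (ISN + 1) + sum of payload sizes of segments 1..i-1.
Segment 1: SEQ = 67038, payload = 717 bytes
Segment 2: SEQ = 67755, payload = 1359 bytes
Segment 3: SEQ = 69114, payload = 150 bytes
Segment 4: SEQ = 69264, payload = 523 bytes
SEQ of segment 4 = 67038 + 717 + 1359 + 150 = 69264

69264


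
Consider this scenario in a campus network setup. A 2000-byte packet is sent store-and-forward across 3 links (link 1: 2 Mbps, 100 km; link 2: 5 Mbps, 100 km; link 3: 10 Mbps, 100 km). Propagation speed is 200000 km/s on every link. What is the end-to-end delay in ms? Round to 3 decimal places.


Packet = 2000 bytes = 16000 bits. Store-and-forward: sum (t_trans + t_prop) per link.
Link 1: t_trans = 16000/(2*10^6) s = 8.0000 ms; t_prop = 100/200000 s = 0.5000 ms; subtotal = 8.5000 ms
Link 2: t_trans = 16000/(5*10^6) s = 3.2000 ms; t_prop = 100/200000 s = 0.5000 ms; subtotal = 3.7000 ms
Link 3: t_trans = 16000/(10*10^6) s = 1.6000 ms; t_prop = 100/200000 s = 0.5000 ms; subtotal = 2.1000 ms
End-to-end = 8.5000 + 3.7000 + 2.1000 = 14.3000 ms -> 14.300 ms (3 dp)

14.300


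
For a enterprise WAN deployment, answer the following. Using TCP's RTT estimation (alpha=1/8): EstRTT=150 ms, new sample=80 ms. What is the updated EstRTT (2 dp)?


Given: EstRTT = 150 ms, SampleRTT = 80 ms, alpha = 1/8
New EstRTT = (1 - alpha) * EstRTT + alpha * SampleRTT
(7/8) * 150 = 131.25
(1/8) * 80 = 10
New EstRTT = 131.25 + 10 = 141.25 ms -> 141.25 ms (2 dp)

141.25


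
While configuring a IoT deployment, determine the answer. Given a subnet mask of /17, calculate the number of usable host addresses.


Given: subnet mask /17
Host bits = 32 - 17 = 15
Total addresses = 2^15 = 32768
Usable hosts = 32768 - 2 (network + broadcast) = 32766

32766


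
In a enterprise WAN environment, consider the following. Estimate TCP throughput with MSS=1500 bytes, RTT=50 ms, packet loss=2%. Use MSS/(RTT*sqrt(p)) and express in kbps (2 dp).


Given: MSS = 1500 bytes, RTT = 50 ms, loss = 2%
RTT in seconds = 50 / 1000 = 0.05
Loss rate = 2% = 0.02
sqrt(loss) = sqrt(0.02) = 0.141421356237
Throughput (bytes/s) = 1500 / (0.05 * 0.141421356237) = 212132.0344
Throughput (kbps) = 212132.0344 * 8 / 1000 = 1697.056275 -> 1697.06 kbps (2 dp)

1697.06


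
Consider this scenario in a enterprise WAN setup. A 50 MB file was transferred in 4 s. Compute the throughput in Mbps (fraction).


Given: file = 50 MB, time = 4 s
File in Mb = 50 * 8 = 400 Mb
Throughput = 400 / 4 Mbps
Throughput = 100 Mbps

100


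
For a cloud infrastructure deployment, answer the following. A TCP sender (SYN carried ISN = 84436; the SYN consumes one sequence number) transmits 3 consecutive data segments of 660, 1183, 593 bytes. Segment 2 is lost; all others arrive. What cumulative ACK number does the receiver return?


SYN uses sequence number 84436; first data byte = ISN + 1 = 84437.
Segment 1: SEQ = 84437, len = 660 B, covers [84437, 85096]
Segment 2: SEQ = 85097, len = 1183 B, covers [85097, 86279] [LOST]
Segment 3: SEQ = 86280, len = 593 B, covers [86280, 86872]
In-order data received: bytes [84437, 85096] (segments 1..1).
Segment 2 missing -> gap begins at byte 85097; later segments buffered out of order.
Cumulative ACK = next expected in-order byte = 84437 + 660 = 85097

85097


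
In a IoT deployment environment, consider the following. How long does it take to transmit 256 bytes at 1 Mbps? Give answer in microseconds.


Given: packet = 256 bytes, bandwidth = 1 Mbps
Packet in bits = 256 * 8 = 2048 bits
Bandwidth = 1 * 10^6 = 1000000 bps
Time = 2048 / 1000000 seconds
Time in us = 2048 * 10^6 / 1000000 = 2048

2048


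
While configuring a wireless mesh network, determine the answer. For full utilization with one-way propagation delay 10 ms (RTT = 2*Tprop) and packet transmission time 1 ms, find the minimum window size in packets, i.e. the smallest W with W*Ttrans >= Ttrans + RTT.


Given: Ttrans = 1 ms, RTT = 20 ms (= 2 * Tprop, Tprop = 10 ms)
Time until first ACK returns = Ttrans + RTT = 1 + 20 = 21 ms
Need W * Ttrans >= Ttrans + RTT  ->  W >= (Ttrans + RTT) / Ttrans
(Ttrans + RTT) / Ttrans = 21 / 1 = 21
W_min = ceil(21) = 21

21


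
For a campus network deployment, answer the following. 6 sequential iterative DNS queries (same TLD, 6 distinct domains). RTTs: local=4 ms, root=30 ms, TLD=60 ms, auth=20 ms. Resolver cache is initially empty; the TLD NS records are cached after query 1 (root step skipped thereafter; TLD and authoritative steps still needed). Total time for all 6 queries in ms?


Lookup 1 (cold cache): local + root + TLD + auth = 4 + 30 + 60 + 20 = 114 ms
Lookups 2..6 (TLD NS cached -> skip root; new domain -> still ask TLD and auth): local + TLD + auth = 4 + 60 + 20 = 84 ms each
Remaining 5 lookups: 5 * 84 = 420 ms
Total = 114 + 420 = 534 ms

534


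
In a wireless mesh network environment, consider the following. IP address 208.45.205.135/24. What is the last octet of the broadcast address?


Given: IP = 208.45.205.135, prefix = /24
Host bits = 32 - 24 = 8
Network last octet = 135 AND mask = 0
Host part size = 2^8 - 1 = 255
Broadcast last octet = 0 OR 255 = 255

255


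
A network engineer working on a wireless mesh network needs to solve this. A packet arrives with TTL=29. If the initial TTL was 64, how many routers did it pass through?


Given: initial TTL = 64, received TTL = 29
Hops = initial TTL - received TTL
Hops = 64 - 29 = 35

35


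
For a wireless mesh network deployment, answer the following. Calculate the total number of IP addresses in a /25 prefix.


Given: CIDR prefix /25
Host bits = 32 - 25 = 7
Total addresses = 2^7 = 128

128


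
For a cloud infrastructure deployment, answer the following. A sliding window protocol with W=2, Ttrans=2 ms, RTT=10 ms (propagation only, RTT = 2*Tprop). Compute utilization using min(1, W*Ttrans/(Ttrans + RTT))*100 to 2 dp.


Given: W = 2, Ttrans = 2 ms, RTT = 10 ms (= 2 * Tprop, Tprop = 5 ms)
Cycle time = Ttrans + RTT = 2 + 10 = 12 ms (first packet sent until its ACK returns)
W * Ttrans = 2 * 2 = 4 ms of sending per cycle
W * Ttrans / (Ttrans + RTT) = 4 / 12 = 0.333333
U = min(1, 0.333333) = 0.333333
U% = 33.33%

33.33


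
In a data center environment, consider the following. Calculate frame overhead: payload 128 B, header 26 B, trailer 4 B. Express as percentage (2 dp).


Given: payload = 128 B, header = 26 B, trailer = 4 B
Overhead bytes = header + trailer = 26 + 4 = 30
Total frame = payload + overhead = 128 + 30 = 158
Overhead % = 30 / 158 * 100 = 18.9873% -> 18.99% (2 dp)

18.99


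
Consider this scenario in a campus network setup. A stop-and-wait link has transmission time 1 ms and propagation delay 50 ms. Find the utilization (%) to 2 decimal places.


Given: Ttrans = 1 ms, Tprop = 50 ms
RTT = 2 * Tprop = 2 * 50 = 100 ms
U = Ttrans / (Ttrans + RTT)
U = 1 / (1 + 100)
U = 1 / 101 = 0.009901
U% = 0.99%

0.99


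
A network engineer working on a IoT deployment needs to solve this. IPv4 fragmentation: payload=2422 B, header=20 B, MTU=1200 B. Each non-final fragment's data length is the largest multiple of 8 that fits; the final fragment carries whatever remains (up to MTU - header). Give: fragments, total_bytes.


Max data per non-final fragment = floor((MTU - header)/8)*8 = floor((1200 - 20)/8)*8 = floor(1180/8)*8 = 1176 B
Final fragment needs no 8-byte alignment: it can carry up to MTU - header = 1180 B
Non-final fragments needed = ceil((payload - 1180) / 1176) = ceil(1242/1176) = ceil(1.0561) = 2
Number of fragments = 2 + 1 = 3
Fragment sizes (data): 2 * 1176 B + 70 B (last, 70 <= 1180 OK)
Total bytes sent = payload + n_frags * header = 2422 + 3*20 = 2422 + 60 = 2482 B

3, 2482


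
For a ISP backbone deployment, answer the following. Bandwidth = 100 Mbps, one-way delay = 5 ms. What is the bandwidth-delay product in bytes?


Given: bandwidth = 100 Mbps, delay = 5 ms
BDP in bits = 100 * 10^6 * 5 / 1000
BDP in bits = 500000
BDP in bytes = 500000 / 8 = 62500

62500


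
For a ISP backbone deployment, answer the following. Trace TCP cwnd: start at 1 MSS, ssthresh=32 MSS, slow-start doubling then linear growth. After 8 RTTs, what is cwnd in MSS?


RTT 0: cwnd = 1 MSS (initial)
RTT 1: cwnd = 2 MSS (slow start, doubled)
RTT 2: cwnd = 4 MSS (slow start, doubled)
RTT 3: cwnd = 8 MSS (slow start, doubled)
RTT 4: cwnd = 16 MSS (slow start, doubled)
RTT 5: cwnd = 32 MSS (slow start, doubled)
RTT 6: cwnd = 33 MSS (congestion avoidance, +1)
RTT 7: cwnd = 34 MSS (congestion avoidance, +1)
RTT 8: cwnd = 35 MSS (congestion avoidance, +1)

35


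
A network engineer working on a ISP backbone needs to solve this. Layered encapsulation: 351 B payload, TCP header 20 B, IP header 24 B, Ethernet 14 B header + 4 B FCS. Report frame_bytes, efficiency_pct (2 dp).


TCP segment = 351 + 20 = 371 B
IP packet = 371 + 24 = 395 B
Ethernet frame = 395 + 14 + 4 = 413 B
Efficiency = app / frame = 351 / 413 = 0.849879 = 84.9879% -> 84.99% (2 dp)

413, 84.99


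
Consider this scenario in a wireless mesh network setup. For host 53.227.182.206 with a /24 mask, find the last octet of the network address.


Given: IP = 53.227.182.206, prefix = /24
Subnet mask = 255.255.255.0
Last octet of IP: 206
Last octet of mask: 0
Network last octet = 206 AND 0 = 0

0


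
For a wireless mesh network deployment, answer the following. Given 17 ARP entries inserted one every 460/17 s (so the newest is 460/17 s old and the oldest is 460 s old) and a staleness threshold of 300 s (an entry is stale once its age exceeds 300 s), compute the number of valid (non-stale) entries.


Ages are k * 460/17 s for k = 1..17 (spacing = 27.0588 s).
Entry k is valid iff k * 460/17 <= 300 iff k <= 17 * 300 / 460 = 11.0870
n_valid = floor(11.0870) = 11
(n_stale = 17 - 11 = 6)

11


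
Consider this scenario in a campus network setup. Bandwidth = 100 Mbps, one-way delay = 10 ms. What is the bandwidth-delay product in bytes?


Given: bandwidth = 100 Mbps, delay = 10 ms
BDP in bits = 100 * 10^6 * 10 / 1000
BDP in bits = 1000000
BDP in bytes = 1000000 / 8 = 125000

125000


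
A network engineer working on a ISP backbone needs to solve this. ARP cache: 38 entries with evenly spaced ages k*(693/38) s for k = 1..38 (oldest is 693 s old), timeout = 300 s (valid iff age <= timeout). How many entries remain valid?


Ages are k * 693/38 s for k = 1..38 (spacing = 18.2368 s).
Entry k is valid iff k * 693/38 <= 300 iff k <= 38 * 300 / 693 = 16.4502
n_valid = floor(16.4502) = 16
(n_stale = 38 - 16 = 22)

16


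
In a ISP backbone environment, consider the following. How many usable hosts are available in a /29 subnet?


Given: subnet mask /29
Host bits = 32 - 29 = 3
Total addresses = 2^3 = 8
Usable hosts = 8 - 2 (network + broadcast) = 6

6


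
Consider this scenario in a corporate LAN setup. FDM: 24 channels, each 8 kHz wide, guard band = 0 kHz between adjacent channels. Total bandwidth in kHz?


Given: 24 channels, 8 kHz each, guard = 0 kHz
Channel bandwidth = 24 * 8 = 192 kHz
Guard bands = 23 gaps * 0 kHz = 0 kHz
Total = 192 + 0 = 192 kHz

192


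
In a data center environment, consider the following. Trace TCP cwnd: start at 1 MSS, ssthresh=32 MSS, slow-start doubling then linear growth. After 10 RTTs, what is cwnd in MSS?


RTT 0: cwnd = 1 MSS (initial)
RTT 1: cwnd = 2 MSS (slow start, doubled)
RTT 2: cwnd = 4 MSS (slow start, doubled)
RTT 3: cwnd = 8 MSS (slow start, doubled)
RTT 4: cwnd = 16 MSS (slow start, doubled)
RTT 5: cwnd = 32 MSS (slow start, doubled)
RTT 6: cwnd = 33 MSS (congestion avoidance, +1)
RTT 7: cwnd = 34 MSS (congestion avoidance, +1)
RTT 8: cwnd = 35 MSS (congestion avoidance, +1)
RTT 9: cwnd = 36 MSS (congestion avoidance, +1)
RTT 10: cwnd = 37 MSS (congestion avoidance, +1)

37


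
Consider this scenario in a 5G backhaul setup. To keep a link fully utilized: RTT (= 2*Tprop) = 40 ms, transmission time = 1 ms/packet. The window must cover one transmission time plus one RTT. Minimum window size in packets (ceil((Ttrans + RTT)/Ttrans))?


Given: Ttrans = 1 ms, RTT = 40 ms (= 2 * Tprop, Tprop = 20 ms)
Time until first ACK returns = Ttrans + RTT = 1 + 40 = 41 ms
Need W * Ttrans >= Ttrans + RTT  ->  W >= (Ttrans + RTT) / Ttrans
(Ttrans + RTT) / Ttrans = 41 / 1 = 41
W_min = ceil(41) = 41

41


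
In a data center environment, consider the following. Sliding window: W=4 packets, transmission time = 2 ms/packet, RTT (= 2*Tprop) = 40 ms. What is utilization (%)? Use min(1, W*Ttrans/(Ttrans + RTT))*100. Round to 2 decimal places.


Given: W = 4, Ttrans = 2 ms, RTT = 40 ms (= 2 * Tprop, Tprop = 20 ms)
Cycle time = Ttrans + RTT = 2 + 40 = 42 ms (first packet sent until its ACK returns)
W * Ttrans = 4 * 2 = 8 ms of sending per cycle
W * Ttrans / (Ttrans + RTT) = 8 / 42 = 0.190476
U = min(1, 0.190476) = 0.190476
U% = 19.05%

19.05


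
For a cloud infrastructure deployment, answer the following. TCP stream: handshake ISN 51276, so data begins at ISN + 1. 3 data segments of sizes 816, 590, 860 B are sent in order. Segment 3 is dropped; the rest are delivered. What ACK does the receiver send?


SYN uses sequence number 51276; first data byte = ISN + 1 = 51277.
Segment 1: SEQ = 51277, len = 816 B, covers [51277, 52092]
Segment 2: SEQ = 52093, len = 590 B, covers [52093, 52682]
Segment 3: SEQ = 52683, len = 860 B, covers [52683, 53542] [LOST]
In-order data received: bytes [51277, 52682] (segments 1..2).
Segment 3 missing -> gap begins at byte 52683.
Cumulative ACK = next expected in-order byte = 51277 + 816 + 590 = 52683

52683


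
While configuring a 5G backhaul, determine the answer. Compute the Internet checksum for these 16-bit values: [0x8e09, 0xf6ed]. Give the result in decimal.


Given words: [0x8e09, 0xf6ed]
Step 1: Sum all words
Raw sum = 36361 + 63213 = 99574
Step 2: Fold carry: (34038 + 1) = 34039
One's complement = ~34039 & 0xFFFF = 31496

31496


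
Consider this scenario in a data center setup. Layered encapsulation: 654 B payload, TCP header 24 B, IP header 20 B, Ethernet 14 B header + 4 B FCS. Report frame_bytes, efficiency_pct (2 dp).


TCP segment = 654 + 24 = 678 B
IP packet = 678 + 20 = 698 B
Ethernet frame = 698 + 14 + 4 = 716 B
Efficiency = app / frame = 654 / 716 = 0.913408 = 91.3408% -> 91.34% (2 dp)

716, 91.34


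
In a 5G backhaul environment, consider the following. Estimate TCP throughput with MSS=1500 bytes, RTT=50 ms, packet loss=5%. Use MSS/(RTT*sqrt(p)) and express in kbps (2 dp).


Given: MSS = 1500 bytes, RTT = 50 ms, loss = 5%
RTT in seconds = 50 / 1000 = 0.05
Loss rate = 5% = 0.05
sqrt(loss) = sqrt(0.05) = 0.223606797750
Throughput (bytes/s) = 1500 / (0.05 * 0.223606797750) = 134164.0786
Throughput (kbps) = 134164.0786 * 8 / 1000 = 1073.312629 -> 1073.31 kbps (2 dp)

1073.31


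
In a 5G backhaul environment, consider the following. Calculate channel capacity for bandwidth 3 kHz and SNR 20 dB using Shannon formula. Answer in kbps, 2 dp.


Given: B = 3 kHz, SNR = 20 dB
SNR linear = 10^(20/10) = 100
1 + SNR = 101
log2(101) = 6.6582114828
C = 3 * 1000 * 6.6582114828 = 19974.6344 bps
C = 19.974634 kbps -> 19.97 kbps (2 dp)

19.97


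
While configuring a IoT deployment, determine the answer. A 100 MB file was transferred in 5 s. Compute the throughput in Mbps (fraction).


Given: file = 100 MB, time = 5 s
File in Mb = 100 * 8 = 800 Mb
Throughput = 800 / 5 Mbps
Throughput = 160 Mbps

160


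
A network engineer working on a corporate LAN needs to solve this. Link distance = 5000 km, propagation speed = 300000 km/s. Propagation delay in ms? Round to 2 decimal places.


Given: distance = 5000 km, speed = 300000 km/s
Delay = distance / speed = 5000 / 300000 seconds
Delay in ms = 5000 * 1000 / 300000
Delay = 16.6667 ms
Rounded to 2 dp = 16.67 ms

16.67


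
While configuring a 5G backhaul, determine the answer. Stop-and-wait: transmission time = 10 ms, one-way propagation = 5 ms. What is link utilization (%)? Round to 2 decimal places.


Given: Ttrans = 10 ms, Tprop = 5 ms
RTT = 2 * Tprop = 2 * 5 = 10 ms
U = Ttrans / (Ttrans + RTT)
U = 10 / (10 + 10)
U = 10 / 20 = 0.5
U% = 50.00%

50.00


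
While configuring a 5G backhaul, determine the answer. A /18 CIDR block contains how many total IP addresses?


Given: CIDR prefix /18
Host bits = 32 - 18 = 14
Total addresses = 2^14 = 16384

16384


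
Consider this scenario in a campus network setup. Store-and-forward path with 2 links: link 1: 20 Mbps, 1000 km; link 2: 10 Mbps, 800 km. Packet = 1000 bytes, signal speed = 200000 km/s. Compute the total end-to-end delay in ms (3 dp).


Packet = 1000 bytes = 8000 bits. Store-and-forward: sum (t_trans + t_prop) per link.
Link 1: t_trans = 8000/(20*10^6) s = 0.4000 ms; t_prop = 1000/200000 s = 5.0000 ms; subtotal = 5.4000 ms
Link 2: t_trans = 8000/(10*10^6) s = 0.8000 ms; t_prop = 800/200000 s = 4.0000 ms; subtotal = 4.8000 ms
End-to-end = 5.4000 + 4.8000 = 10.2000 ms -> 10.200 ms (3 dp)

10.200


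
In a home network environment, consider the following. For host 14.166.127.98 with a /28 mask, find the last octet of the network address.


Given: IP = 14.166.127.98, prefix = /28
Subnet mask = 255.255.255.240
Last octet of IP: 98
Last octet of mask: 240
Network last octet = 98 AND 240 = 96

96


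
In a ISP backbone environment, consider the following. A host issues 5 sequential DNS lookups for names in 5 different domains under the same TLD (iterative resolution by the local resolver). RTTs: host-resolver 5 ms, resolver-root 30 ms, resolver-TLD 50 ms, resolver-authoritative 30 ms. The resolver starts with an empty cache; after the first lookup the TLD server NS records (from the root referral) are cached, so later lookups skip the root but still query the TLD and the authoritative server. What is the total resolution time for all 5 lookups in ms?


Lookup 1 (cold cache): local + root + TLD + auth = 5 + 30 + 50 + 30 = 115 ms
Lookups 2..5 (TLD NS cached -> skip root; new domain -> still ask TLD and auth): local + TLD + auth = 5 + 50 + 30 = 85 ms each
Remaining 4 lookups: 4 * 85 = 340 ms
Total = 115 + 340 = 455 ms

455


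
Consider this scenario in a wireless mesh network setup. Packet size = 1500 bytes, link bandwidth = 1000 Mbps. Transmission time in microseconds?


Given: packet = 1500 bytes, bandwidth = 1000 Mbps
Packet in bits = 1500 * 8 = 12000 bits
Bandwidth = 1000 * 10^6 = 1000000000 bps
Time = 12000 / 1000000000 seconds
Time in us = 12000 * 10^6 / 1000000000 = 12

12


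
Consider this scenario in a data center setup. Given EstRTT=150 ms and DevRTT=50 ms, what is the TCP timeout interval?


Given: EstRTT = 150 ms, DevRTT = 50 ms
Timeout = EstRTT + 4 * DevRTT
4 * DevRTT = 4 * 50 = 200
Timeout = 150 + 200 = 350 ms

350


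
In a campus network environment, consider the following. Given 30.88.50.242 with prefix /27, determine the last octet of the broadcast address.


Given: IP = 30.88.50.242, prefix = /27
Host bits = 32 - 27 = 5
Network last octet = 242 AND mask = 224
Host part size = 2^5 - 1 = 31
Broadcast last octet = 224 OR 31 = 255

255


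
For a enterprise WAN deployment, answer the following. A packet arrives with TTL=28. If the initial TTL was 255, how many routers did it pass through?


Given: initial TTL = 255, received TTL = 28
Hops = initial TTL - received TTL
Hops = 255 - 28 = 227

227


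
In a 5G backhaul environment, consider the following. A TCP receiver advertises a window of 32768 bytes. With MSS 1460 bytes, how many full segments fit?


Given: RWND = 32768 bytes, MSS = 1460 bytes
Full segments = floor(RWND / MSS)
Full segments = floor(32768 / 1460)
Full segments = floor(22.4438) = 22

22


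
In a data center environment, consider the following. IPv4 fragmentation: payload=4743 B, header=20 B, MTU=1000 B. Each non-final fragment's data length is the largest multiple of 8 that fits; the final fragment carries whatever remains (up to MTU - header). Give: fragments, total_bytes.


Max data per non-final fragment = floor((MTU - header)/8)*8 = floor((1000 - 20)/8)*8 = floor(980/8)*8 = 976 B
Final fragment needs no 8-byte alignment: it can carry up to MTU - header = 980 B
Non-final fragments needed = ceil((payload - 980) / 976) = ceil(3763/976) = ceil(3.8555) = 4
Number of fragments = 4 + 1 = 5
Fragment sizes (data): 4 * 976 B + 839 B (last, 839 <= 980 OK)
Total bytes sent = payload + n_frags * header = 4743 + 5*20 = 4743 + 100 = 4843 B

5, 4843


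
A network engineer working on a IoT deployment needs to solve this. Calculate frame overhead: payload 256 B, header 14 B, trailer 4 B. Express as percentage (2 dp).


Given: payload = 256 B, header = 14 B, trailer = 4 B
Overhead bytes = header + trailer = 14 + 4 = 18
Total frame = payload + overhead = 256 + 18 = 274
Overhead % = 18 / 274 * 100 = 6.5693% -> 6.57% (2 dp)

6.57


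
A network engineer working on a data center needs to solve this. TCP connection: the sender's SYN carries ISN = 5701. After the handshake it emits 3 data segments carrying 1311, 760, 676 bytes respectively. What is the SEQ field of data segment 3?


The SYN occupies sequence number ISN = 5701, so the first data byte is ISN + 1 = 5702.
SEQ of data segment i = (ISN + 1) + sum of payload sizes of segments 1..i-1.
Segment 1: SEQ = 5702, payload = 1311 bytes
Segment 2: SEQ = 7013, payload = 760 bytes
Segment 3: SEQ = 7773, payload = 676 bytes
SEQ of segment 3 = 5702 + 1311 + 760 = 7773

7773


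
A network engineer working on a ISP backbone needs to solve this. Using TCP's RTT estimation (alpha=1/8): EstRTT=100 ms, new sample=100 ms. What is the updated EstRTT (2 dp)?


Given: EstRTT = 100 ms, SampleRTT = 100 ms, alpha = 1/8
New EstRTT = (1 - alpha) * EstRTT + alpha * SampleRTT
(7/8) * 100 = 87.5
(1/8) * 100 = 12.5
New EstRTT = 87.5 + 12.5 = 100 ms -> 100.00 ms (2 dp)

100.00


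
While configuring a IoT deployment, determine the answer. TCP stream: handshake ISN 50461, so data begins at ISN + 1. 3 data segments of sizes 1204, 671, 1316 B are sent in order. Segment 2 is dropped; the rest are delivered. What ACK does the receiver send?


SYN uses sequence number 50461; first data byte = ISN + 1 = 50462.
Segment 1: SEQ = 50462, len = 1204 B, covers [50462, 51665]
Segment 2: SEQ = 51666, len = 671 B, covers [51666, 52336] [LOST]
Segment 3: SEQ = 52337, len = 1316 B, covers [52337, 53652]
In-order data received: bytes [50462, 51665] (segments 1..1).
Segment 2 missing -> gap begins at byte 51666; later segments buffered out of order.
Cumulative ACK = next expected in-order byte = 50462 + 1204 = 51666

51666


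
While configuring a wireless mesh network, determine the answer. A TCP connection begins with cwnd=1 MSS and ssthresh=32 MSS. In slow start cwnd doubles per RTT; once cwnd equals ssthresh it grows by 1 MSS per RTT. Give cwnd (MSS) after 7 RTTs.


RTT 0: cwnd = 1 MSS (initial)
RTT 1: cwnd = 2 MSS (slow start, doubled)
RTT 2: cwnd = 4 MSS (slow start, doubled)
RTT 3: cwnd = 8 MSS (slow start, doubled)
RTT 4: cwnd = 16 MSS (slow start, doubled)
RTT 5: cwnd = 32 MSS (slow start, doubled)
RTT 6: cwnd = 33 MSS (congestion avoidance, +1)
RTT 7: cwnd = 34 MSS (congestion avoidance, +1)

34


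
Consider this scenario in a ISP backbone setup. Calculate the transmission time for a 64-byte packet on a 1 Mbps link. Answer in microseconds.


Given: packet = 64 bytes, bandwidth = 1 Mbps
Packet in bits = 64 * 8 = 512 bits
Bandwidth = 1 * 10^6 = 1000000 bps
Time = 512 / 1000000 seconds
Time in us = 512 * 10^6 / 1000000 = 512

512


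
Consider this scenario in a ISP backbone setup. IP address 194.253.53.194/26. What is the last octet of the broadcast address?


Given: IP = 194.253.53.194, prefix = /26
Host bits = 32 - 26 = 6
Network last octet = 194 AND mask = 192
Host part size = 2^6 - 1 = 63
Broadcast last octet = 192 OR 63 = 255

255


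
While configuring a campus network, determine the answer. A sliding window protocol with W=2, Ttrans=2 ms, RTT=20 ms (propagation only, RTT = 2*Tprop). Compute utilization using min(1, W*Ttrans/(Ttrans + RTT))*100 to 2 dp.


Given: W = 2, Ttrans = 2 ms, RTT = 20 ms (= 2 * Tprop, Tprop = 10 ms)
Cycle time = Ttrans + RTT = 2 + 20 = 22 ms (first packet sent until its ACK returns)
W * Ttrans = 2 * 2 = 4 ms of sending per cycle
W * Ttrans / (Ttrans + RTT) = 4 / 22 = 0.181818
U = min(1, 0.181818) = 0.181818
U% = 18.18%

18.18


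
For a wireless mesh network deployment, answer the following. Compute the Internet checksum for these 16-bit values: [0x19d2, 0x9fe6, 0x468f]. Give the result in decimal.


Given words: [0x19d2, 0x9fe6, 0x468f]
Step 1: Sum all words
Raw sum = 6610 + 40934 + 18063 = 65607
Step 2: Fold carry: (71 + 1) = 72
One's complement = ~72 & 0xFFFF = 65463

65463


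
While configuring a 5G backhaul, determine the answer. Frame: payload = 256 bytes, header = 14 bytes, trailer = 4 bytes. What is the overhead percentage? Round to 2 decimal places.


Given: payload = 256 B, header = 14 B, trailer = 4 B
Overhead bytes = header + trailer = 14 + 4 = 18
Total frame = payload + overhead = 256 + 18 = 274
Overhead % = 18 / 274 * 100 = 6.5693% -> 6.57% (2 dp)

6.57


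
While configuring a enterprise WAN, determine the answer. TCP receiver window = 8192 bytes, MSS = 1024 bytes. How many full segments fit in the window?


Given: RWND = 8192 bytes, MSS = 1024 bytes
Full segments = floor(RWND / MSS)
Full segments = floor(8192 / 1024)
Full segments = floor(8.0) = 8

8


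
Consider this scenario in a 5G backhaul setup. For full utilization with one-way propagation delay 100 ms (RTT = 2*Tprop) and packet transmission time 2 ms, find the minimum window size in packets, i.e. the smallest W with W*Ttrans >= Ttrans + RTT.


Given: Ttrans = 2 ms, RTT = 200 ms (= 2 * Tprop, Tprop = 100 ms)
Time until first ACK returns = Ttrans + RTT = 2 + 200 = 202 ms
Need W * Ttrans >= Ttrans + RTT  ->  W >= (Ttrans + RTT) / Ttrans
(Ttrans + RTT) / Ttrans = 202 / 2 = 101
W_min = ceil(101) = 101

101
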